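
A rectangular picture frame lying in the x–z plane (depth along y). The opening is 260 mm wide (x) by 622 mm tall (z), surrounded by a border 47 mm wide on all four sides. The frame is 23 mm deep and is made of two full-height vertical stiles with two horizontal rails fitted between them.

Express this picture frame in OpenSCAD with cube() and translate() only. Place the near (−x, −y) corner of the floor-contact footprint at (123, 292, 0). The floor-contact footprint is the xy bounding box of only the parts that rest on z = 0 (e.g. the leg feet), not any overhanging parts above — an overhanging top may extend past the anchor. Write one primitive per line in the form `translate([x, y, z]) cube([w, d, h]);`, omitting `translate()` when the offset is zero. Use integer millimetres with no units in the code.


translate([123, 292, 0]) cube([47, 23, 716]);
translate([430, 292, 0]) cube([47, 23, 716]);
translate([170, 292, 0]) cube([260, 23, 47]);
translate([170, 292, 669]) cube([260, 23, 47]);


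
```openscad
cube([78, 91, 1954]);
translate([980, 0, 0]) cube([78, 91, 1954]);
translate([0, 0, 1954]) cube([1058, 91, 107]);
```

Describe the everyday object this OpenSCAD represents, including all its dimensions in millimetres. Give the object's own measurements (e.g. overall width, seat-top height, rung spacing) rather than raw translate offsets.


A door frame. The clear opening is 902 mm wide and 1954 mm high. Two 78 mm wide jambs, 91 mm deep, stand either side of the opening from the floor to the top of the opening. A 107 mm thick head sits across the top of both jambs, spanning the full outside width of the frame.


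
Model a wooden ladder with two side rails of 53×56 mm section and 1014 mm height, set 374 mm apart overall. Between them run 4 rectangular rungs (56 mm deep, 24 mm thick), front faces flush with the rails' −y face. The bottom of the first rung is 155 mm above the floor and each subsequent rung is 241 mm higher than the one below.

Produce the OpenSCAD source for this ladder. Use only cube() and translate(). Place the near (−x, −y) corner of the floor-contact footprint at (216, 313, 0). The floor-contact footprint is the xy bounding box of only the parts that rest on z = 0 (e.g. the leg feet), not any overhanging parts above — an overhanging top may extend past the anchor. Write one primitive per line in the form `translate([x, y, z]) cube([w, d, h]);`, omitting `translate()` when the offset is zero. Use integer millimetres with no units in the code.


translate([216, 313, 0]) cube([53, 56, 1014]);
translate([537, 313, 0]) cube([53, 56, 1014]);
translate([269, 313, 155]) cube([268, 56, 24]);
translate([269, 313, 396]) cube([268, 56, 24]);
translate([269, 313, 637]) cube([268, 56, 24]);
translate([269, 313, 878]) cube([268, 56, 24]);


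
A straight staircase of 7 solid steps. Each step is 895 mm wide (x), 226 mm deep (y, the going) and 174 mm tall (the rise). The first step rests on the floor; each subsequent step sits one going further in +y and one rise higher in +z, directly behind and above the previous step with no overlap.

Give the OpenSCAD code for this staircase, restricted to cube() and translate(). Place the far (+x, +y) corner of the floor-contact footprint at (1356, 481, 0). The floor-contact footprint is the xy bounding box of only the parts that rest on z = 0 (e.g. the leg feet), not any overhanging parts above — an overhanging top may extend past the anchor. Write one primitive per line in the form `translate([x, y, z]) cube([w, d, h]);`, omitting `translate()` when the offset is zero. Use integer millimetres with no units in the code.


translate([461, 255, 0]) cube([895, 226, 174]);
translate([461, 481, 174]) cube([895, 226, 174]);
translate([461, 707, 348]) cube([895, 226, 174]);
translate([461, 933, 522]) cube([895, 226, 174]);
translate([461, 1159, 696]) cube([895, 226, 174]);
translate([461, 1385, 870]) cube([895, 226, 174]);
translate([461, 1611, 1044]) cube([895, 226, 174]);


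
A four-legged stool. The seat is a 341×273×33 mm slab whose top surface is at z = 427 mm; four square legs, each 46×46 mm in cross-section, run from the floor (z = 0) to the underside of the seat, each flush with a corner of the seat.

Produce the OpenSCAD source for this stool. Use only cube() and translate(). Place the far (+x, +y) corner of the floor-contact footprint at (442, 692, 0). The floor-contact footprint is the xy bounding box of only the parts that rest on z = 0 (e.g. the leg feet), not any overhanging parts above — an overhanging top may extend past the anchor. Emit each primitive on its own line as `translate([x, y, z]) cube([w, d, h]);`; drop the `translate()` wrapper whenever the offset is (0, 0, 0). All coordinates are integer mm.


translate([101, 419, 394]) cube([341, 273, 33]);
translate([101, 419, 0]) cube([46, 46, 394]);
translate([396, 419, 0]) cube([46, 46, 394]);
translate([101, 646, 0]) cube([46, 46, 394]);
translate([396, 646, 0]) cube([46, 46, 394]);


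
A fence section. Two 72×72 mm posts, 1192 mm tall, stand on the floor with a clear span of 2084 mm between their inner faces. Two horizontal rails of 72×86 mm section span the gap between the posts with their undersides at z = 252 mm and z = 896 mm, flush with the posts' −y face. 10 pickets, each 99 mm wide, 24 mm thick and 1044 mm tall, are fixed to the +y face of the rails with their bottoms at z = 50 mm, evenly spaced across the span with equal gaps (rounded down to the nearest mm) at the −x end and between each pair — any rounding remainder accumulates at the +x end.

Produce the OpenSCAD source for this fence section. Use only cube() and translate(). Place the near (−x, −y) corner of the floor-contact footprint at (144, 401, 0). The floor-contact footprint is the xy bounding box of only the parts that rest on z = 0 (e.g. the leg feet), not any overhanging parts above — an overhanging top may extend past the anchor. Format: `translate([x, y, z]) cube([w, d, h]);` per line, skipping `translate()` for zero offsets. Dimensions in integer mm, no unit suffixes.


translate([144, 401, 0]) cube([72, 72, 1192]);
translate([2300, 401, 0]) cube([72, 72, 1192]);
translate([216, 401, 252]) cube([2084, 72, 86]);
translate([216, 401, 896]) cube([2084, 72, 86]);
translate([315, 473, 50]) cube([99, 24, 1044]);
translate([513, 473, 50]) cube([99, 24, 1044]);
translate([711, 473, 50]) cube([99, 24, 1044]);
translate([909, 473, 50]) cube([99, 24, 1044]);
translate([1107, 473, 50]) cube([99, 24, 1044]);
translate([1305, 473, 50]) cube([99, 24, 1044]);
translate([1503, 473, 50]) cube([99, 24, 1044]);
translate([1701, 473, 50]) cube([99, 24, 1044]);
translate([1899, 473, 50]) cube([99, 24, 1044]);
translate([2097, 473, 50]) cube([99, 24, 1044]);


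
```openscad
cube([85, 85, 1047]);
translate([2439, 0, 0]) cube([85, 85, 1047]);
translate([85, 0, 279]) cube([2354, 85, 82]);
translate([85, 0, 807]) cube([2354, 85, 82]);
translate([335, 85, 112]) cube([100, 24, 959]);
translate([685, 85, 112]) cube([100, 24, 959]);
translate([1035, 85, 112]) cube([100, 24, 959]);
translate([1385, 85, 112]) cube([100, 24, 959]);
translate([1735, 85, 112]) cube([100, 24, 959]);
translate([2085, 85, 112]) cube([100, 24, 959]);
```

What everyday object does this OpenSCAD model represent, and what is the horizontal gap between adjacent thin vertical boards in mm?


A fence section. The picket gap is 250 mm.

Two posts, two rails, 6 pickets — a fence section. Span 2354 mm holds 6 pickets of 100 mm with 7 equal gaps: ⌊(2354 − 6·100) / 7⌋ = 250 mm.


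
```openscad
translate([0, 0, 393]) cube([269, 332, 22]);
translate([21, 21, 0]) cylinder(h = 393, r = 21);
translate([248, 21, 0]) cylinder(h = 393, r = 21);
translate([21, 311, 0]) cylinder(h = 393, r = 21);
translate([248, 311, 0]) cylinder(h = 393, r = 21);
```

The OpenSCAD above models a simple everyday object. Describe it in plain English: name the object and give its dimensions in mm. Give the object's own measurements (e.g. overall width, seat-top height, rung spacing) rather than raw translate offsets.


A simple wooden stool: a rectangular seat 269 mm (x) by 332 mm (y), 22 mm thick, top face at z = 415 mm, on four round legs, each 42 mm in diameter. The legs rest on z = 0, each leg's axis is inset half a diameter from the nearest pair of seat edges (so the leg's bounding box is flush with the corner).


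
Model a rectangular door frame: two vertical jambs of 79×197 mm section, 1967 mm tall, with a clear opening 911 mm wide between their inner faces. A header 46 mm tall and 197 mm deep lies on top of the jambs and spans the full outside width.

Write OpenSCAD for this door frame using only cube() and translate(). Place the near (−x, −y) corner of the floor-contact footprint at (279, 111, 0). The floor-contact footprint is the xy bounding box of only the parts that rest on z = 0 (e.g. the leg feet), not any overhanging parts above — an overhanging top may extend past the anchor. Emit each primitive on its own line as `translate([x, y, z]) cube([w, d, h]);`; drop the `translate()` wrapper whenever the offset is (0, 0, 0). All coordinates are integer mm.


translate([279, 111, 0]) cube([79, 197, 1967]);
translate([1269, 111, 0]) cube([79, 197, 1967]);
translate([279, 111, 1967]) cube([1069, 197, 46]);


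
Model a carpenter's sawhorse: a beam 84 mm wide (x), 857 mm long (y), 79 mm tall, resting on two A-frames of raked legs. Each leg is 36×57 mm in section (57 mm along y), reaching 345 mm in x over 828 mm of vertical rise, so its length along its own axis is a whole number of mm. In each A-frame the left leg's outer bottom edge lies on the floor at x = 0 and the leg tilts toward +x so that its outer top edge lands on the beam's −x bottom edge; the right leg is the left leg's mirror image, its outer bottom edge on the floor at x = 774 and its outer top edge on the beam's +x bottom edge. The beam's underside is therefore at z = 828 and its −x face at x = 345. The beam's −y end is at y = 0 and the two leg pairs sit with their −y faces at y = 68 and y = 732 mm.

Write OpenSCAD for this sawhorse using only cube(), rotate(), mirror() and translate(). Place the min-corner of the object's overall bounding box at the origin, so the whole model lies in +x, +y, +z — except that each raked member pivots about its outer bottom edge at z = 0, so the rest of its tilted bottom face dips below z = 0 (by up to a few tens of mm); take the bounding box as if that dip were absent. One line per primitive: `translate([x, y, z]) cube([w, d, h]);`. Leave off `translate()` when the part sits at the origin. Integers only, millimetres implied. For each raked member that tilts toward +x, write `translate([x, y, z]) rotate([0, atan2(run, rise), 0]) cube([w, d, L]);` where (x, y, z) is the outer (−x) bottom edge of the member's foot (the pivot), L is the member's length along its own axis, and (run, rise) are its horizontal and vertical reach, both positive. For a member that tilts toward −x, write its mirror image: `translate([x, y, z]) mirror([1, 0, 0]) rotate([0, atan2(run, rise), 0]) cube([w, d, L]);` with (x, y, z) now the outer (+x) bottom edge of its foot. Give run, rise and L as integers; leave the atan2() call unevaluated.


translate([345, 0, 828]) cube([84, 857, 79]);
translate([0, 68, 0]) rotate([0, atan2(345, 828), 0]) cube([36, 57, 897]);
translate([774, 68, 0]) mirror([1, 0, 0]) rotate([0, atan2(345, 828), 0]) cube([36, 57, 897]);
translate([0, 732, 0]) rotate([0, atan2(345, 828), 0]) cube([36, 57, 897]);
translate([774, 732, 0]) mirror([1, 0, 0]) rotate([0, atan2(345, 828), 0]) cube([36, 57, 897]);


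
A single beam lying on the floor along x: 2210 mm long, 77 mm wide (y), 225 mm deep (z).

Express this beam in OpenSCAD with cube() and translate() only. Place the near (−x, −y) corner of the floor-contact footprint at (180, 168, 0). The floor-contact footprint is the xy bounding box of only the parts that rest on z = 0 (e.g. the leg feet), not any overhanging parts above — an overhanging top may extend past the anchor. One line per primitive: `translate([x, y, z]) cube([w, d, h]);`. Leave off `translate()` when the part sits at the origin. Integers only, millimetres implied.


translate([180, 168, 0]) cube([2210, 77, 225]);


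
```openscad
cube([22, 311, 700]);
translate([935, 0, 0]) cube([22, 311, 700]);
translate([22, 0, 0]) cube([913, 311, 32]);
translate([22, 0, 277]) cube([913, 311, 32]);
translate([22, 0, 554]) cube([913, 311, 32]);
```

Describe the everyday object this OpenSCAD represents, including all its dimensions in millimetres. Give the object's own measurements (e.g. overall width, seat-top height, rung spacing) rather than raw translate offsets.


An open bookshelf. Two side panels, each 22 mm thick, 311 mm deep and 700 mm tall, stand 957 mm apart (outside-to-outside). Between them sit 3 shelves, each 32 mm thick and 311 mm deep, spanning the full gap between the sides. The bottom shelf rests on the floor (its underside at z = 0) and the clear gap between one shelf's top and the next shelf's underside is 245 mm.


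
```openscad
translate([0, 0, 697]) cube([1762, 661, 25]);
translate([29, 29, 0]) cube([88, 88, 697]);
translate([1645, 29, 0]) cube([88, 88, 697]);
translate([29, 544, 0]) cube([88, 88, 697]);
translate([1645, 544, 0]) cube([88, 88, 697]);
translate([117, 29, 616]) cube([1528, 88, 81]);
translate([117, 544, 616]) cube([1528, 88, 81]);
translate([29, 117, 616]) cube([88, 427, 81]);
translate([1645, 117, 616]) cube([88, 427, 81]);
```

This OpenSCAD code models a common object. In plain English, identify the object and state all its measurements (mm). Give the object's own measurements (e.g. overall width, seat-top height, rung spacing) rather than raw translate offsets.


A rectangular dining table. The top is 1762×661×25 mm with its upper surface at z = 722 mm. It stands on four 88×88 mm square legs, each inset 29 mm from the nearest pair of top edges, running from the floor to the underside of the top. Four apron rails, 88 mm thick and 81 mm tall, run between adjacent legs with their top edges flush with the underside of the top and their outer faces flush with the legs' outer faces.


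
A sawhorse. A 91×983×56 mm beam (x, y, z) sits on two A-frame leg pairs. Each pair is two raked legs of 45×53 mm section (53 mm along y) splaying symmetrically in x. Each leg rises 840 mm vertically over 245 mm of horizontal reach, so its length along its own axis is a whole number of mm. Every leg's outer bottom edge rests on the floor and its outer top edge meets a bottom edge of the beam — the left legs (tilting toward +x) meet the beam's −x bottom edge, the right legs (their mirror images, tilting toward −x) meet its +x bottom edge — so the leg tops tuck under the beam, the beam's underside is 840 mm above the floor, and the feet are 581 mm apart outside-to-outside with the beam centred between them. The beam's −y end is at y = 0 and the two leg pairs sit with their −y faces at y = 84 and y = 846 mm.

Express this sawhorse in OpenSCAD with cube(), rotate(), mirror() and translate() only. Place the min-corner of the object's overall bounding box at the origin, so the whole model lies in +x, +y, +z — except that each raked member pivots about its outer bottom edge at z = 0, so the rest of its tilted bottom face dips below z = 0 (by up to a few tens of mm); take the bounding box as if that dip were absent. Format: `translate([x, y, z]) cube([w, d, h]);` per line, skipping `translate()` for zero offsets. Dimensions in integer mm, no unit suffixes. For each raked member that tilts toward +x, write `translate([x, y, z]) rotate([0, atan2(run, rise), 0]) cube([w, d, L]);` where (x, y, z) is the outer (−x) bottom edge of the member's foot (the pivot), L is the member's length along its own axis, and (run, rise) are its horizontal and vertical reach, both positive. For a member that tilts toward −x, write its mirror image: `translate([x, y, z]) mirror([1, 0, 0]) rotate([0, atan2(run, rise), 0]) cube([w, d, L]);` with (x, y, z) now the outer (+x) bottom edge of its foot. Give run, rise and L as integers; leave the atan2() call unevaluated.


// leg length = √(245² + 840²) = 875
// right-leg outer foot x = 2·245 + 91 = 581
// beam min-corner = (245, 0, 840)
translate([245, 0, 840]) cube([91, 983, 56]);
translate([0, 84, 0]) rotate([0, atan2(245, 840), 0]) cube([45, 53, 875]);
translate([581, 84, 0]) mirror([1, 0, 0]) rotate([0, atan2(245, 840), 0]) cube([45, 53, 875]);
translate([0, 846, 0]) rotate([0, atan2(245, 840), 0]) cube([45, 53, 875]);
translate([581, 846, 0]) mirror([1, 0, 0]) rotate([0, atan2(245, 840), 0]) cube([45, 53, 875]);


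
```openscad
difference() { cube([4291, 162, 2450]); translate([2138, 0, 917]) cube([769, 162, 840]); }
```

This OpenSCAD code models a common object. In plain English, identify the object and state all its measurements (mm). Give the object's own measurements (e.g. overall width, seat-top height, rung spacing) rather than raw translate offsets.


A wall 4291 mm long (x), 162 mm thick (y), 2450 mm tall, with a rectangular window opening cut through it. The opening is 769 mm wide and 840 mm tall; its sill is at z = 917 mm and its near (−x) edge is 2138 mm from the wall's −x end. The opening passes through the full wall thickness.


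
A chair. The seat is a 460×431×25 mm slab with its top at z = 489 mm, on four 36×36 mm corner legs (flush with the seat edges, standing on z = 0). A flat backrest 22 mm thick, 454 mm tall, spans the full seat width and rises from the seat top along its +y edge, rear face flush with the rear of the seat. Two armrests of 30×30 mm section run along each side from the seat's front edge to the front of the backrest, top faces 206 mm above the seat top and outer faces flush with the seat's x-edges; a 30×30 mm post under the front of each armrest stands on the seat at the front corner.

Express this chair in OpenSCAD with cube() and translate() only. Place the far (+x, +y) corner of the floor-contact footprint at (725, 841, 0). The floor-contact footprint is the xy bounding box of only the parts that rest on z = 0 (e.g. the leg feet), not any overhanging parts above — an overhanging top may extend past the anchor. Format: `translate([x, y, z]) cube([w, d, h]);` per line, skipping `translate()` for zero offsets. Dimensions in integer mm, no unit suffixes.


// leg_h = 489 - 25 = 464
// arm post h = 206 - 30 = 176
translate([265, 410, 464]) cube([460, 431, 25]);
translate([265, 410, 0]) cube([36, 36, 464]);
translate([689, 410, 0]) cube([36, 36, 464]);
translate([265, 805, 0]) cube([36, 36, 464]);
translate([689, 805, 0]) cube([36, 36, 464]);
translate([265, 819, 489]) cube([460, 22, 454]);
translate([265, 410, 665]) cube([30, 409, 30]);
translate([695, 410, 665]) cube([30, 409, 30]);
translate([265, 410, 489]) cube([30, 30, 176]);
translate([695, 410, 489]) cube([30, 30, 176]);


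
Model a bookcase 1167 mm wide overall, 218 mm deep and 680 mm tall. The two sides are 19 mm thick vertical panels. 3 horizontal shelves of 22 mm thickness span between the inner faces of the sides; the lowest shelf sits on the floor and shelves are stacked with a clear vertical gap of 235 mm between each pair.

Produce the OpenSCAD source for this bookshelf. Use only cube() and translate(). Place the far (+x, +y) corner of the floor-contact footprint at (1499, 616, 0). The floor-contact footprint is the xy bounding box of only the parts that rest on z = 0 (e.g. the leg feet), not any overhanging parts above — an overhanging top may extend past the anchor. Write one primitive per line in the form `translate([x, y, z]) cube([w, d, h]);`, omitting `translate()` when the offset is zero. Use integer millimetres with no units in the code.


translate([332, 398, 0]) cube([19, 218, 680]);
translate([1480, 398, 0]) cube([19, 218, 680]);
translate([351, 398, 0]) cube([1129, 218, 22]);
translate([351, 398, 257]) cube([1129, 218, 22]);
translate([351, 398, 514]) cube([1129, 218, 22]);


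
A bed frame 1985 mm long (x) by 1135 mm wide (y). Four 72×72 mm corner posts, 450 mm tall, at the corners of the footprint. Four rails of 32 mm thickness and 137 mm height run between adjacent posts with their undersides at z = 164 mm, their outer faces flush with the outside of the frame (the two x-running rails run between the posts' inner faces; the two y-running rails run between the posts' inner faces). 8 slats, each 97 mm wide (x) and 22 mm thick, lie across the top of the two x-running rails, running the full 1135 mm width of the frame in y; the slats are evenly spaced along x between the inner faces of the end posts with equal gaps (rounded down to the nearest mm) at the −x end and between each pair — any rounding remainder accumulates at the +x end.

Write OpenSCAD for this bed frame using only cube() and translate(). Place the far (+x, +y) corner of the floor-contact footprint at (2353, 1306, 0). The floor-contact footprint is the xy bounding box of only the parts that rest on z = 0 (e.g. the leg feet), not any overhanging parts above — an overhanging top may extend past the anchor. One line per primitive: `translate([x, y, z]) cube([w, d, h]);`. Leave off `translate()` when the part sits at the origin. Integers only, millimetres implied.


translate([368, 171, 0]) cube([72, 72, 450]);
translate([368, 1234, 0]) cube([72, 72, 450]);
translate([2281, 171, 0]) cube([72, 72, 450]);
translate([2281, 1234, 0]) cube([72, 72, 450]);
translate([440, 171, 164]) cube([1841, 32, 137]);
translate([440, 1274, 164]) cube([1841, 32, 137]);
translate([368, 243, 164]) cube([32, 991, 137]);
translate([2321, 243, 164]) cube([32, 991, 137]);
translate([558, 171, 301]) cube([97, 1135, 22]);
translate([773, 171, 301]) cube([97, 1135, 22]);
translate([988, 171, 301]) cube([97, 1135, 22]);
translate([1203, 171, 301]) cube([97, 1135, 22]);
translate([1418, 171, 301]) cube([97, 1135, 22]);
translate([1633, 171, 301]) cube([97, 1135, 22]);
translate([1848, 171, 301]) cube([97, 1135, 22]);
translate([2063, 171, 301]) cube([97, 1135, 22]);


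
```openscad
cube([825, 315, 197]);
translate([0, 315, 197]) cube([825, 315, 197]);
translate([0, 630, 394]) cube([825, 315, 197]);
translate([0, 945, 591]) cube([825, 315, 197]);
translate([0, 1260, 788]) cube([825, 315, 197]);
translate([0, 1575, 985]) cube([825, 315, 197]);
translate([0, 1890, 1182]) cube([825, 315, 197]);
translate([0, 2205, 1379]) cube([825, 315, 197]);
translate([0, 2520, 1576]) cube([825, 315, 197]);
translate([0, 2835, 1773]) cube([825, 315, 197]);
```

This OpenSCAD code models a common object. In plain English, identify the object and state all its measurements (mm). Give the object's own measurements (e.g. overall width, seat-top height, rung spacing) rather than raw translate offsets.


A straight staircase of 10 solid steps. Each step is 825 mm wide (x), 315 mm deep (y, the going) and 197 mm tall (the rise). The first step rests on the floor; each subsequent step sits one going further in +y and one rise higher in +z, directly behind and above the previous step with no overlap.


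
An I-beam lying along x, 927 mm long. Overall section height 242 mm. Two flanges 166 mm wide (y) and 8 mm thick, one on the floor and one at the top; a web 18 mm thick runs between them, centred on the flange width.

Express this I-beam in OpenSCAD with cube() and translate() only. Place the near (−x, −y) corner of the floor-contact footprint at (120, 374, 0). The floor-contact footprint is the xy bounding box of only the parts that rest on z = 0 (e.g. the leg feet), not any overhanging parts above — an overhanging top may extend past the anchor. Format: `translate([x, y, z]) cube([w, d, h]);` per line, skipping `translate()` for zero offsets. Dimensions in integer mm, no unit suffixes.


translate([120, 374, 0]) cube([927, 166, 8]);
translate([120, 448, 8]) cube([927, 18, 226]);
translate([120, 374, 234]) cube([927, 166, 8]);


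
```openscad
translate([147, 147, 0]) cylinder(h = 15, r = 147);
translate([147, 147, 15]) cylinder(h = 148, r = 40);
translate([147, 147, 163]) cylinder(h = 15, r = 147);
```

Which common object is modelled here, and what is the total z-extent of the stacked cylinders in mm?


A spool. The overall height is 178 mm.

Three coaxial cylinders, large–small–large — a spool. Two 15 mm flanges and a 148 mm core give 15 + 148 + 15 = 178 mm.


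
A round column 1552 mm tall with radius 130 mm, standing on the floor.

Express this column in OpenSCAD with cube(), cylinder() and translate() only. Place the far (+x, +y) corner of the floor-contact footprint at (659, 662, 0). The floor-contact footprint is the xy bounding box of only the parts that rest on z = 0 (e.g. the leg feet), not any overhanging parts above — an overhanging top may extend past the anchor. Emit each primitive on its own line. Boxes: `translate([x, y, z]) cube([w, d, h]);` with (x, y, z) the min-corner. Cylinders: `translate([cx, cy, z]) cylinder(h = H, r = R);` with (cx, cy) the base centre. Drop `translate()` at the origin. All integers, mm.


translate([529, 532, 0]) cylinder(h = 1552, r = 130);


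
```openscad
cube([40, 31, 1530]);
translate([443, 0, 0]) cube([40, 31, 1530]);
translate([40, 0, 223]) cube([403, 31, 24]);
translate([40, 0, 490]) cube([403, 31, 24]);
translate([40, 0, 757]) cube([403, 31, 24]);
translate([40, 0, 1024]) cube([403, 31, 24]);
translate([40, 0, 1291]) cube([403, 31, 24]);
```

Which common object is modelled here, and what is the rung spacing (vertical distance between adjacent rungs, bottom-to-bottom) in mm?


A ladder. The rung spacing is 267 mm.

Two tall 40×31 posts with 5 short bars between them — a ladder. Adjacent rungs sit at z = 223 and z = 490, so the spacing is 490 − 223 = 267 mm.


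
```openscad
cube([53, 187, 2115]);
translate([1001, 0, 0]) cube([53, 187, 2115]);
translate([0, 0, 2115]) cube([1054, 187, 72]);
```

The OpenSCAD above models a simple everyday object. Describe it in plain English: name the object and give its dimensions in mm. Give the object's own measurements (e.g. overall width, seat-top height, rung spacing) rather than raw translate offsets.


A door frame. The clear opening is 948 mm wide and 2115 mm high. Two 53 mm wide jambs, 187 mm deep, stand either side of the opening from the floor to the top of the opening. A 72 mm thick head sits across the top of both jambs, spanning the full outside width of the frame.


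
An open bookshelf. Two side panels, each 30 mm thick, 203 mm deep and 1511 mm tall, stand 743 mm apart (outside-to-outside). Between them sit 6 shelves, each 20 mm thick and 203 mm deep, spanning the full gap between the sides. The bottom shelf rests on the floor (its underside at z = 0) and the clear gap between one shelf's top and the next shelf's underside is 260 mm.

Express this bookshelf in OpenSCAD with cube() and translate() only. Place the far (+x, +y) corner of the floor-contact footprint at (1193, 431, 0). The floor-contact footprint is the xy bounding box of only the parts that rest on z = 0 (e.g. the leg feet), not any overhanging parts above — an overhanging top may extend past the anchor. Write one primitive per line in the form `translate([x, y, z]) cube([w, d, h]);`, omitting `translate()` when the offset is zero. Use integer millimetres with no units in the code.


translate([450, 228, 0]) cube([30, 203, 1511]);
translate([1163, 228, 0]) cube([30, 203, 1511]);
translate([480, 228, 0]) cube([683, 203, 20]);
translate([480, 228, 280]) cube([683, 203, 20]);
translate([480, 228, 560]) cube([683, 203, 20]);
translate([480, 228, 840]) cube([683, 203, 20]);
translate([480, 228, 1120]) cube([683, 203, 20]);
translate([480, 228, 1400]) cube([683, 203, 20]);


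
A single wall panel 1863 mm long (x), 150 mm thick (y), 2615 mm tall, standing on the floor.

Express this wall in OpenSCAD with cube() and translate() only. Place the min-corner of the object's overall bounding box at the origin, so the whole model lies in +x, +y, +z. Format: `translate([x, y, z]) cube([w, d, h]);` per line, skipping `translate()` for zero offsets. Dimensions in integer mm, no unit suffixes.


cube([1863, 150, 2615]);


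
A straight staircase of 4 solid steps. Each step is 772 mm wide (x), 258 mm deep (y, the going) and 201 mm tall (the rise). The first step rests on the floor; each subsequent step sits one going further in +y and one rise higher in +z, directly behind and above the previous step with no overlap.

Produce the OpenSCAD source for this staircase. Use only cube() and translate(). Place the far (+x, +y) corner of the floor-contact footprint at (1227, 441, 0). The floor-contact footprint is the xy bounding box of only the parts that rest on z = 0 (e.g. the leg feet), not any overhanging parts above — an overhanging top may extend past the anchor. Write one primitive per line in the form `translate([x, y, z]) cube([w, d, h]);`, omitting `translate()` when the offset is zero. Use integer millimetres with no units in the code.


translate([455, 183, 0]) cube([772, 258, 201]);
translate([455, 441, 201]) cube([772, 258, 201]);
translate([455, 699, 402]) cube([772, 258, 201]);
translate([455, 957, 603]) cube([772, 258, 201]);


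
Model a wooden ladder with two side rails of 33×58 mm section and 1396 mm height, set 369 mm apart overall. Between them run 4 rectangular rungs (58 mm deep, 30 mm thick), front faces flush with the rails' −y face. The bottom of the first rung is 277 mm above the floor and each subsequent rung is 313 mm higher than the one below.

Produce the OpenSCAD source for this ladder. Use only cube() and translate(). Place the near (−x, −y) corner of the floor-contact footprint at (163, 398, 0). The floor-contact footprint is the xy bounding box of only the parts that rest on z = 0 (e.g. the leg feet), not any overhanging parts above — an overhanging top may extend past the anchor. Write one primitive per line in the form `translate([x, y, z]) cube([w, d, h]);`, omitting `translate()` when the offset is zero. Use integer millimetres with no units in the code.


translate([163, 398, 0]) cube([33, 58, 1396]);
translate([499, 398, 0]) cube([33, 58, 1396]);
translate([196, 398, 277]) cube([303, 58, 30]);
translate([196, 398, 590]) cube([303, 58, 30]);
translate([196, 398, 903]) cube([303, 58, 30]);
translate([196, 398, 1216]) cube([303, 58, 30]);


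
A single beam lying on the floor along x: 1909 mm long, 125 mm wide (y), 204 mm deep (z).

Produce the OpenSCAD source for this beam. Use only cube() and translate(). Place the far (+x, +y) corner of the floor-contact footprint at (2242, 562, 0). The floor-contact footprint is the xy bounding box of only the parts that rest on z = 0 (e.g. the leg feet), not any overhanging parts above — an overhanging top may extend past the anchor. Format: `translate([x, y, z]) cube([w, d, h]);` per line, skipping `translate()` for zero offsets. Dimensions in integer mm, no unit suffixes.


translate([333, 437, 0]) cube([1909, 125, 204]);


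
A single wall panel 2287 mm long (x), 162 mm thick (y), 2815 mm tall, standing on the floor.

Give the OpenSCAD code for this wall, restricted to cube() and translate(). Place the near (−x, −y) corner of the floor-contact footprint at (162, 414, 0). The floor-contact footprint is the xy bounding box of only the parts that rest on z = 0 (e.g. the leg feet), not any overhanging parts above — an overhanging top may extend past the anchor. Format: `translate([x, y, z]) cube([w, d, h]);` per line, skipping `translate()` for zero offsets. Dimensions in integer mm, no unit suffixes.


translate([162, 414, 0]) cube([2287, 162, 2815]);


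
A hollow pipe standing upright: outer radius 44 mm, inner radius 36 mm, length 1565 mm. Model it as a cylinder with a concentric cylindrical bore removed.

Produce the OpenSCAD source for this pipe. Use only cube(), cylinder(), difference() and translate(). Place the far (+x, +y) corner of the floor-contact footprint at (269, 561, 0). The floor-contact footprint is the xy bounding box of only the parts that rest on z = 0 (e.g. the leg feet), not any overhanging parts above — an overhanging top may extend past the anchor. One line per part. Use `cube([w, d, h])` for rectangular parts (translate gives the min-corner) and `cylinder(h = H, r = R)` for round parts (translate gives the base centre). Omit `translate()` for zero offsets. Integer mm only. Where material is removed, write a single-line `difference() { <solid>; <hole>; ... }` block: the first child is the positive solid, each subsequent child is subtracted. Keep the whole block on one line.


difference() { translate([225, 517, 0]) cylinder(h = 1565, r = 44); translate([225, 517, 0]) cylinder(h = 1565, r = 36); }


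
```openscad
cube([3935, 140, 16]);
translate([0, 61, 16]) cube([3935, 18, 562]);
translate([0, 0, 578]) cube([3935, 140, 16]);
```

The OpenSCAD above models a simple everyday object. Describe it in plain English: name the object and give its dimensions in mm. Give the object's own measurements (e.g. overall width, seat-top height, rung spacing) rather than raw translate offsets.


An I-beam lying along x, 3935 mm long. Overall section height 594 mm. Two flanges 140 mm wide (y) and 16 mm thick, one on the floor and one at the top; a web 18 mm thick runs between them, centred on the flange width.


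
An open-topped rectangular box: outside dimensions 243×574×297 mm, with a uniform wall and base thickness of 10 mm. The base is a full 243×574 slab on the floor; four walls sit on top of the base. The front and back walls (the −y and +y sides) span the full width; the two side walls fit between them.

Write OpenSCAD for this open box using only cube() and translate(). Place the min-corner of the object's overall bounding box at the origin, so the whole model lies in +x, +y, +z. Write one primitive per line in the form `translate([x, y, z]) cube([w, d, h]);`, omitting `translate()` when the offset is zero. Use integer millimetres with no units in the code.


cube([243, 574, 10]);
translate([0, 0, 10]) cube([243, 10, 287]);
translate([0, 564, 10]) cube([243, 10, 287]);
translate([0, 10, 10]) cube([10, 554, 287]);
translate([233, 10, 10]) cube([10, 554, 287]);


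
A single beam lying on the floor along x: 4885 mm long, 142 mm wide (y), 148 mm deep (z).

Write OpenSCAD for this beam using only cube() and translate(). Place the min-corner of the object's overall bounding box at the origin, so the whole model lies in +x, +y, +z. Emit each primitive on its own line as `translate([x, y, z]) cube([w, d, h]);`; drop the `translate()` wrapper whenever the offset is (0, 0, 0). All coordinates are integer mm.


cube([4885, 142, 148]);


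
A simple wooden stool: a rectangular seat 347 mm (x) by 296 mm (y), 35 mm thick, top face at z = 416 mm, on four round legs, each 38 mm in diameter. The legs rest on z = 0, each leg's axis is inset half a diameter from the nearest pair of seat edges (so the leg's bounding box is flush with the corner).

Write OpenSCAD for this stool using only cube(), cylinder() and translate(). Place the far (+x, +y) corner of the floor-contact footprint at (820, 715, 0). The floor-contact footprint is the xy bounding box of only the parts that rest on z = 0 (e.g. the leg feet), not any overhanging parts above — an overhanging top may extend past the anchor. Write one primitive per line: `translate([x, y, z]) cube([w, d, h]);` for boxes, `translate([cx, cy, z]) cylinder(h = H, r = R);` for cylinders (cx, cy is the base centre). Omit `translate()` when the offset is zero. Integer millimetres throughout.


translate([473, 419, 381]) cube([347, 296, 35]);
translate([492, 438, 0]) cylinder(h = 381, r = 19);
translate([801, 438, 0]) cylinder(h = 381, r = 19);
translate([492, 696, 0]) cylinder(h = 381, r = 19);
translate([801, 696, 0]) cylinder(h = 381, r = 19);


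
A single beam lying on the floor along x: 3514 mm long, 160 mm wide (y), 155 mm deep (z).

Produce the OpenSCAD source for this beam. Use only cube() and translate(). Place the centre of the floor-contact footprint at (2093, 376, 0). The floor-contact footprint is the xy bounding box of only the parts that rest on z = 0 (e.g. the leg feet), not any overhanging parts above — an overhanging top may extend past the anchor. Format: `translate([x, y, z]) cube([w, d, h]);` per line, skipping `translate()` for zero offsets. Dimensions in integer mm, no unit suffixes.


translate([336, 296, 0]) cube([3514, 160, 155]);


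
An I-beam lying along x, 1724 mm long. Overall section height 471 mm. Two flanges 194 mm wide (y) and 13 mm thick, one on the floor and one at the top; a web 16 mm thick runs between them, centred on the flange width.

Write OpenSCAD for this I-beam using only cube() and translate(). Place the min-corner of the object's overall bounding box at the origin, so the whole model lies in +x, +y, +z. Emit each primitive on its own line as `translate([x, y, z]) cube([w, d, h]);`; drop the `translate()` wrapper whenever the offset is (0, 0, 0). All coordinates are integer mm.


cube([1724, 194, 13]);
translate([0, 89, 13]) cube([1724, 16, 445]);
translate([0, 0, 458]) cube([1724, 194, 13]);


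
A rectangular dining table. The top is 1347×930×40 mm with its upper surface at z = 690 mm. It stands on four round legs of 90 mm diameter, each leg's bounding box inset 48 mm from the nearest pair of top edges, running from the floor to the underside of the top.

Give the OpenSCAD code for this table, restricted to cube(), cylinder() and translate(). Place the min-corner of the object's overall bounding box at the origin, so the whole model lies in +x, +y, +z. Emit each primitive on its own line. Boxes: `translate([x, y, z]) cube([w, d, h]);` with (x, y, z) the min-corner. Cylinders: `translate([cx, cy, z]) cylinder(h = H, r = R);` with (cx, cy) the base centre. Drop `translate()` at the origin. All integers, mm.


translate([0, 0, 650]) cube([1347, 930, 40]);
translate([93, 93, 0]) cylinder(h = 650, r = 45);
translate([1254, 93, 0]) cylinder(h = 650, r = 45);
translate([93, 837, 0]) cylinder(h = 650, r = 45);
translate([1254, 837, 0]) cylinder(h = 650, r = 45);


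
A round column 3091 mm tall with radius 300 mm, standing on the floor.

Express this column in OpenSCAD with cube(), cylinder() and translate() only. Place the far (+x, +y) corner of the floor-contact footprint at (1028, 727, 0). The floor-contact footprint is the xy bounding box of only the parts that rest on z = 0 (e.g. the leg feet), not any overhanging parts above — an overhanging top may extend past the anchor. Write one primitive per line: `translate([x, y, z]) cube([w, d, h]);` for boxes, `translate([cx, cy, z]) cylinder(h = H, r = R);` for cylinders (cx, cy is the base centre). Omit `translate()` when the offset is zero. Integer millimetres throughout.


translate([728, 427, 0]) cylinder(h = 3091, r = 300);


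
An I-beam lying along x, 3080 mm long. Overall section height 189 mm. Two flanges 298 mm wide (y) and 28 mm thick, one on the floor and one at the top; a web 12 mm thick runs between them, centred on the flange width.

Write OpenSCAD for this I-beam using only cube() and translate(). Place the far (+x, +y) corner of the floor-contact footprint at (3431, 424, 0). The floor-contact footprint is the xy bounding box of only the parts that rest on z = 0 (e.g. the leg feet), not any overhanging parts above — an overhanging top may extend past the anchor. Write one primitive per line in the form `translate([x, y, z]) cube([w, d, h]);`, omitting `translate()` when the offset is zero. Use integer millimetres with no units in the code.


translate([351, 126, 0]) cube([3080, 298, 28]);
translate([351, 269, 28]) cube([3080, 12, 133]);
translate([351, 126, 161]) cube([3080, 298, 28]);


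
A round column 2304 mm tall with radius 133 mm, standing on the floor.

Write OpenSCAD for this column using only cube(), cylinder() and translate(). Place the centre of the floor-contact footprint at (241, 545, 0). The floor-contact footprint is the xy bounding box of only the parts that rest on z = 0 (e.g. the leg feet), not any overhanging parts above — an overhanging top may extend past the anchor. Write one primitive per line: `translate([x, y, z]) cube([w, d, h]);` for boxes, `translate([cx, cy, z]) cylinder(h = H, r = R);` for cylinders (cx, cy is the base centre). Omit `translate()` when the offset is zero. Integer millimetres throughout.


translate([241, 545, 0]) cylinder(h = 2304, r = 133);
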